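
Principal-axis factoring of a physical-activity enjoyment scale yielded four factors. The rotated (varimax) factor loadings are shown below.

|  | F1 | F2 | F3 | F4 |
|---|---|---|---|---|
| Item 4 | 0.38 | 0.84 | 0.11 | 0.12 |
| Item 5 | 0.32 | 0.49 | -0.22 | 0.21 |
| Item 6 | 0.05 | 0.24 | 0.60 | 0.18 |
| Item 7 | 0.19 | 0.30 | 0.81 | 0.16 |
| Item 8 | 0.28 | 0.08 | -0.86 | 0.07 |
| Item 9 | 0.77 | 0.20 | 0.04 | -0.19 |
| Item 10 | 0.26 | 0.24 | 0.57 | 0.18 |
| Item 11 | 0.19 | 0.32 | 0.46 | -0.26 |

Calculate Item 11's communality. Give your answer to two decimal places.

h² = 0.19² + 0.32² + 0.46² + (-0.26)² = 0.0361 + 0.1024 + 0.2116 + 0.0676 = 0.4177

0.42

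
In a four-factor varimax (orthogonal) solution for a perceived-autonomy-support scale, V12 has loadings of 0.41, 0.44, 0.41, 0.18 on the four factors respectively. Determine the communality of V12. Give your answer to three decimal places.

h² = 0.41² + 0.44² + 0.41² + 0.18² = 0.1681 + 0.1936 + 0.1681 + 0.0324 = 0.5622

0.562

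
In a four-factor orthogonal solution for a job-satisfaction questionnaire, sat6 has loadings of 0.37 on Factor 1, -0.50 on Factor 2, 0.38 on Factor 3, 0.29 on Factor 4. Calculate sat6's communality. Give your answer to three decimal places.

h² = 0.37² + (-0.50)² + 0.38² + 0.29² = 0.1369 + 0.2500 + 0.1444 + 0.0841 = 0.6154

0.615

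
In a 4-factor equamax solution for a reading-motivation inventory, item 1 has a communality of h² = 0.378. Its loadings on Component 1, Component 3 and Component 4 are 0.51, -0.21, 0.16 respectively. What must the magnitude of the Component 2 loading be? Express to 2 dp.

Under orthogonal rotation h² = Σλ², so λ_Component 2² = h² − (0.3298) = 0.378 − 0.3298 = 0.0482.
|λ| = √0.0482 = 0.2195.

0.22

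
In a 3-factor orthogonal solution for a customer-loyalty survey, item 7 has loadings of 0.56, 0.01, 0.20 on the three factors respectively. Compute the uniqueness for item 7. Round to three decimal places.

0.646

h² = 0.56² + 0.01² + 0.20² = 0.3136 + 0.0001 + 0.0400 = 0.3537
Uniqueness u² = 1 − h² = 1 − 0.3537 = 0.6463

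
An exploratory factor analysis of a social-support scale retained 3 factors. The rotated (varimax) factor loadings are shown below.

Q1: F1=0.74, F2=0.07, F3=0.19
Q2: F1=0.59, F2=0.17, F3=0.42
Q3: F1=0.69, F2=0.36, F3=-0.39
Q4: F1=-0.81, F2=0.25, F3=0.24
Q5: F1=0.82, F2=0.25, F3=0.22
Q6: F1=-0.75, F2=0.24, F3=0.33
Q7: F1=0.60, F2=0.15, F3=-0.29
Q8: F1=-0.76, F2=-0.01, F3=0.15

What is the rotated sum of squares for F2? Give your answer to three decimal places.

SS loadings for F2 = 0.07² + 0.17² + 0.36² + 0.25² + 0.25² + 0.24² + 0.15² + (-0.01)² = 0.0049 + 0.0289 + 0.1296 + 0.0625 + 0.0625 + 0.0576 + 0.0225 + 0.0001 = 0.3686

0.369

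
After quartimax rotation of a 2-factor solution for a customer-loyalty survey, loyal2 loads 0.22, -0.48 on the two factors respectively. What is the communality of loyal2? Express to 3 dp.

0.279

h² = 0.22² + (-0.48)² = 0.0484 + 0.2304 = 0.2788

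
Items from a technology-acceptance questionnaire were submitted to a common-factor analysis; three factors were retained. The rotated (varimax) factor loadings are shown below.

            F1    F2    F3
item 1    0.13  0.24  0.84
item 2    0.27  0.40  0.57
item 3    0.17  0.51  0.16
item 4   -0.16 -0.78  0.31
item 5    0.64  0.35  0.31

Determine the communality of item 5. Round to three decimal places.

h² = 0.64² + 0.35² + 0.31² = 0.4096 + 0.1225 + 0.0961 = 0.6282

0.628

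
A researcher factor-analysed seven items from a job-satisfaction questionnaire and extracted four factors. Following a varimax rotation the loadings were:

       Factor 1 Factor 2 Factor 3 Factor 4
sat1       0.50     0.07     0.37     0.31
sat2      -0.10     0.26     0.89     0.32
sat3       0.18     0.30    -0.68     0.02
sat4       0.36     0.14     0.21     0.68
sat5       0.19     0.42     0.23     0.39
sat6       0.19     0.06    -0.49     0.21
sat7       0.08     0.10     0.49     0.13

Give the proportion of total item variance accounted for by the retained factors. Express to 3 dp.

Communalities: 0.4879, 0.9721, 0.5852, 0.6557, 0.4175, 0.3239, 0.2734; Σh² = 3.7157.
Total variance with 7 standardized items is 7, so the solution explains 3.7157/7 = 0.5308.

0.531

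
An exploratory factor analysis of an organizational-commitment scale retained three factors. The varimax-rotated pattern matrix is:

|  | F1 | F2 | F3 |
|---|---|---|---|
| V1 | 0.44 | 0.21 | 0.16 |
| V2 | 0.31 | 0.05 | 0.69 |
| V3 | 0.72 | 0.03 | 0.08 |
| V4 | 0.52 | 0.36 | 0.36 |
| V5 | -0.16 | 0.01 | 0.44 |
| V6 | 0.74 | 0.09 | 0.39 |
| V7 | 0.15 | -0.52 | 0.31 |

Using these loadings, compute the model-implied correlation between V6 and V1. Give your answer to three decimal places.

0.407

r̂ = Σ λ_i·λ_j across factors = (0.74)(0.44) + (0.09)(0.21) + (0.39)(0.16)
  = +0.3256 +0.0189 +0.0624 = 0.4069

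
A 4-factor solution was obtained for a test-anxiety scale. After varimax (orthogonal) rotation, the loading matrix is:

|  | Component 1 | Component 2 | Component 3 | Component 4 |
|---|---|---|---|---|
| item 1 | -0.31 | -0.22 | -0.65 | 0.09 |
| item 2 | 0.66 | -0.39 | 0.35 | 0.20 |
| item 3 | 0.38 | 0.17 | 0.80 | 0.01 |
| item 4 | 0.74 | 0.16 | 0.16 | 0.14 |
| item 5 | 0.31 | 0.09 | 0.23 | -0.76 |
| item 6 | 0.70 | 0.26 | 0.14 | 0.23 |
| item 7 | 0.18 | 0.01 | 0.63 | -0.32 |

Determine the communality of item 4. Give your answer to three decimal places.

0.618

h² = 0.74² + 0.16² + 0.16² + 0.14² = 0.5476 + 0.0256 + 0.0256 + 0.0196 = 0.6184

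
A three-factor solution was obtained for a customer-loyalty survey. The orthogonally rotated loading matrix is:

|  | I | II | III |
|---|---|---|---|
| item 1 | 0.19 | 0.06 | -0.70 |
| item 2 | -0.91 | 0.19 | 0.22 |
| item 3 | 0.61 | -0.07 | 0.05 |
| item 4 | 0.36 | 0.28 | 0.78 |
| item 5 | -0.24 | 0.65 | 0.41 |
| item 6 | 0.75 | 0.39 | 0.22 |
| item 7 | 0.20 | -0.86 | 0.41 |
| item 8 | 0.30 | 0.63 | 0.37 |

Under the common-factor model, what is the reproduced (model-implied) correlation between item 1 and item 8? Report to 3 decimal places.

r̂ = Σ λ_i·λ_j across factors = (0.19)(0.30) + (0.06)(0.63) + (-0.70)(0.37)
  = +0.0570 +0.0378 -0.2590 = -0.1642

-0.164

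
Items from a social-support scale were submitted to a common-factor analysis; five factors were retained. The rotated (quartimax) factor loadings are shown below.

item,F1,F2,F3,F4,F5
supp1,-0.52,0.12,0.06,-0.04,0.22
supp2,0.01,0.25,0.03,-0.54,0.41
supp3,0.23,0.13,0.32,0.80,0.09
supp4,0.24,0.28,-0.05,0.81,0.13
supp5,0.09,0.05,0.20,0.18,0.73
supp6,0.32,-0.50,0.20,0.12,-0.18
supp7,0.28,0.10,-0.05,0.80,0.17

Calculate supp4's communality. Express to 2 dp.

0.81

h² = 0.24² + 0.28² + (-0.05)² + 0.81² + 0.13² = 0.0576 + 0.0784 + 0.0025 + 0.6561 + 0.0169 = 0.8115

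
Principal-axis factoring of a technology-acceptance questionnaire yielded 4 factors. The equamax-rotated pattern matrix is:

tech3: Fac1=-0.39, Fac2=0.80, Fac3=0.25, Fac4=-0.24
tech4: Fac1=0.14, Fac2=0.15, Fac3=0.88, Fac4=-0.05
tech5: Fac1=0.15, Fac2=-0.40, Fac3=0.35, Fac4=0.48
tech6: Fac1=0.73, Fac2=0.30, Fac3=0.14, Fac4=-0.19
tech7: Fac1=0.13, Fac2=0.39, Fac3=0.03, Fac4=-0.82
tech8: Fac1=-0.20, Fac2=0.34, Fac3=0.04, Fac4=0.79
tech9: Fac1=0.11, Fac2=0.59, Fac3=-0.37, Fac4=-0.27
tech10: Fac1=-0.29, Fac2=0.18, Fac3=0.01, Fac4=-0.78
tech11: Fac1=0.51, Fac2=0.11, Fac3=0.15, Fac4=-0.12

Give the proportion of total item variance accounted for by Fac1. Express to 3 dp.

0.127

SS loadings for Fac1 = (-0.39)² + 0.14² + 0.15² + 0.73² + 0.13² + (-0.20)² + 0.11² + (-0.29)² + 0.51² = 1.1403
Proportion of variance = 1.1403 / 9 = 0.1267.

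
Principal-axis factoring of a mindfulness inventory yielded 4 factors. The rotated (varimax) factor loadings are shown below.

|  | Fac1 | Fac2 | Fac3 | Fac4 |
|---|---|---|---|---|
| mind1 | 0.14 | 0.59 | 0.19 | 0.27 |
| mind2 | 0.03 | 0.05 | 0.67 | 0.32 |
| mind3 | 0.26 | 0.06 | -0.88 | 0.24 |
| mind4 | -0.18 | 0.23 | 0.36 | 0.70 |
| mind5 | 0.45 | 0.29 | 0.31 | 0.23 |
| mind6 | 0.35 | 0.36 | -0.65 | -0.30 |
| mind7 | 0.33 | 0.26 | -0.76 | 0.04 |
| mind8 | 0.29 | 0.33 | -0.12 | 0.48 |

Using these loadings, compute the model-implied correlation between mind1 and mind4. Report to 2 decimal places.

0.37

r̂ = Σ λ_i·λ_j across factors = (0.14)(-0.18) + (0.59)(0.23) + (0.19)(0.36) + (0.27)(0.70)
  = -0.0252 +0.1357 +0.0684 +0.1890 = 0.3679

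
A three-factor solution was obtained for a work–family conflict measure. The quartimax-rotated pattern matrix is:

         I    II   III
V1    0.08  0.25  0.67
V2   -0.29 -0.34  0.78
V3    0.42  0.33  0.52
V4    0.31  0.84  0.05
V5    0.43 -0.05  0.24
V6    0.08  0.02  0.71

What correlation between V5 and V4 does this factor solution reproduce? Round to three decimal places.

0.103

r̂ = Σ λ_i·λ_j across factors = (0.43)(0.31) + (-0.05)(0.84) + (0.24)(0.05)
  = +0.1333 -0.0420 +0.0120 = 0.1033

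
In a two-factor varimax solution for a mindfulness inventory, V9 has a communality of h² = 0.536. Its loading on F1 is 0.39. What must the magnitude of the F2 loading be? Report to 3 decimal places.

0.620

Under orthogonal rotation h² = Σλ², so λ_F2² = h² − (0.1521) = 0.536 − 0.1521 = 0.3839.
|λ| = √0.3839 = 0.6196.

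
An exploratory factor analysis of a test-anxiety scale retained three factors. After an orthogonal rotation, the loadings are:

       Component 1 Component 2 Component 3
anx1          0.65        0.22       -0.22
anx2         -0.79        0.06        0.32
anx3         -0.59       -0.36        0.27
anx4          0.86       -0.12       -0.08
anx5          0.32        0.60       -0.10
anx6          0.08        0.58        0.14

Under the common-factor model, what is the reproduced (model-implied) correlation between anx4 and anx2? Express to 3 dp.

r̂ = Σ λ_i·λ_j across factors = (0.86)(-0.79) + (-0.12)(0.06) + (-0.08)(0.32)
  = -0.6794 -0.0072 -0.0256 = -0.7122

-0.712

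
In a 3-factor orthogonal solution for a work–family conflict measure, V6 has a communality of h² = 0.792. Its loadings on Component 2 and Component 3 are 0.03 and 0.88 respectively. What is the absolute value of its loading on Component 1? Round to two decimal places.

0.13

Under orthogonal rotation h² = Σλ², so λ_Component 1² = h² − (0.7753) = 0.792 − 0.7753 = 0.0167.
|λ| = √0.0167 = 0.1292.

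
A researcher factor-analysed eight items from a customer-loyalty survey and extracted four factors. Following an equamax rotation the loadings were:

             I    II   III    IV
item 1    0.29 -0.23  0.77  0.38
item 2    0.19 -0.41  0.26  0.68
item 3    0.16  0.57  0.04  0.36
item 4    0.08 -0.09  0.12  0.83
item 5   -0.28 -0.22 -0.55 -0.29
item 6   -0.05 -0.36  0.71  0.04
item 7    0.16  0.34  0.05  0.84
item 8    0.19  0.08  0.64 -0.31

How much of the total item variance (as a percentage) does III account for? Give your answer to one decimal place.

SS loadings for III = 0.77² + 0.26² + 0.04² + 0.12² + (-0.55)² + 0.71² + 0.05² + 0.64² = 1.8952
With 8 standardized items, total variance = 8. Proportion = 1.8952/8 = 0.2369 → 23.69%.

23.7%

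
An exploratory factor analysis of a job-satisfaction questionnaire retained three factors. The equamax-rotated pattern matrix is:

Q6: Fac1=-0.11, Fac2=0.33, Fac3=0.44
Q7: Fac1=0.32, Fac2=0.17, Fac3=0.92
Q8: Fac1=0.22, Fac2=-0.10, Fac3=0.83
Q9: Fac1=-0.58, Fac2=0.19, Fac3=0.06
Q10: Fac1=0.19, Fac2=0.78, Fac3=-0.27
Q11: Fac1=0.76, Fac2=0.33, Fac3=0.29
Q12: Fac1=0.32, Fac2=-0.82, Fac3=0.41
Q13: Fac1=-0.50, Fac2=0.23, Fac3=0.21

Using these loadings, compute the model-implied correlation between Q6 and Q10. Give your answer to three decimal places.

0.118

r̂ = Σ λ_i·λ_j across factors = (-0.11)(0.19) + (0.33)(0.78) + (0.44)(-0.27)
  = -0.0209 +0.2574 -0.1188 = 0.1177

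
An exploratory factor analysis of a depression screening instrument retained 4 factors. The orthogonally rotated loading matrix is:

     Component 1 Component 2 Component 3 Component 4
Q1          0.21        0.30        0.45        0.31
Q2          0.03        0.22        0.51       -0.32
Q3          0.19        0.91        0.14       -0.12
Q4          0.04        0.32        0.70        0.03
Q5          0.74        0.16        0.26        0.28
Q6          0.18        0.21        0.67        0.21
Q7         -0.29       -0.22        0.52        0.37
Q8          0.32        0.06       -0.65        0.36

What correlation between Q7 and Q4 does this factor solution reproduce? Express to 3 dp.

r̂ = Σ λ_i·λ_j across factors = (-0.29)(0.04) + (-0.22)(0.32) + (0.52)(0.70) + (0.37)(0.03)
  = -0.0116 -0.0704 +0.3640 +0.0111 = 0.2931

0.293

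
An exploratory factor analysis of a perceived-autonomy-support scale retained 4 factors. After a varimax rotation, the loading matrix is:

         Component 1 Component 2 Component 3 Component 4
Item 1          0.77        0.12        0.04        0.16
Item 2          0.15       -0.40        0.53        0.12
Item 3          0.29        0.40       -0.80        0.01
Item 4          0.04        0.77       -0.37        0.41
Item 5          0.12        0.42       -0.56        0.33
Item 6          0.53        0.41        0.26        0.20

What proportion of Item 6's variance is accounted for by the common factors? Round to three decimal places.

h² = 0.53² + 0.41² + 0.26² + 0.20² = 0.2809 + 0.1681 + 0.0676 + 0.0400 = 0.5566

0.557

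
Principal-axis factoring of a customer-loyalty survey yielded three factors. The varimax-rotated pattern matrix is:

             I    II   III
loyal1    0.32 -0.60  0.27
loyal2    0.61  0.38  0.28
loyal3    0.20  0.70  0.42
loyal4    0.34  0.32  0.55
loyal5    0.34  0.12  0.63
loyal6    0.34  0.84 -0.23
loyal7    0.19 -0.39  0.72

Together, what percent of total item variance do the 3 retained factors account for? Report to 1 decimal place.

Communalities: 0.5353, 0.5949, 0.7064, 0.5205, 0.5269, 0.8741, 0.7066; Σh² = 4.4647.
Total variance with 7 standardized items is 7, so the solution explains 4.4647/7 = 0.6378 = 63.78%.

63.8%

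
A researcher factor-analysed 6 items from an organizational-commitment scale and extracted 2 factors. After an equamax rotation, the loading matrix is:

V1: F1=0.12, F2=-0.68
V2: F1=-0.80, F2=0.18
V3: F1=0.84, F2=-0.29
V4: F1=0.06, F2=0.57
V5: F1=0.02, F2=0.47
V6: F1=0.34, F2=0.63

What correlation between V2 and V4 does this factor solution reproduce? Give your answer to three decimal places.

r̂ = Σ λ_i·λ_j across factors = (-0.80)(0.06) + (0.18)(0.57)
  = -0.0480 +0.1026 = 0.0546

0.055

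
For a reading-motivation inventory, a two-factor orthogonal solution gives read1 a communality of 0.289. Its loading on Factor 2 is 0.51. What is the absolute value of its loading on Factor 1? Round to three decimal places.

Under orthogonal rotation h² = Σλ², so λ_Factor 1² = h² − (0.2601) = 0.289 − 0.2601 = 0.0289.
|λ| = √0.0289 = 0.1700.

0.170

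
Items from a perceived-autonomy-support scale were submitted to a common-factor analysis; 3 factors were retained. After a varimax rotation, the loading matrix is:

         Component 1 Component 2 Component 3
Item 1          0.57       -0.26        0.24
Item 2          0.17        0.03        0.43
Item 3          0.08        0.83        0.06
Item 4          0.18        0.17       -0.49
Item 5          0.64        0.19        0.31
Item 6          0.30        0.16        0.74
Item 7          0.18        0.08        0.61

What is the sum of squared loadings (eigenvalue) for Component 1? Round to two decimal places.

0.92

SS loadings for Component 1 = 0.57² + 0.17² + 0.08² + 0.18² + 0.64² + 0.30² + 0.18² = 0.3249 + 0.0289 + 0.0064 + 0.0324 + 0.4096 + 0.0900 + 0.0324 = 0.9246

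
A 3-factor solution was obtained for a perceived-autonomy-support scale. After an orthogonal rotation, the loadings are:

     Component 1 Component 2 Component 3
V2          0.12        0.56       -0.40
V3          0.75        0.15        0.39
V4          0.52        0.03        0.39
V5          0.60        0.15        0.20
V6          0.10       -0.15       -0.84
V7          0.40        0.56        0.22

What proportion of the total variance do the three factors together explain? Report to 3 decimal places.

Communalities: 0.4880, 0.7371, 0.4234, 0.4225, 0.7381, 0.5220; Σh² = 3.3311.
Total variance with 6 standardized items is 6, so the solution explains 3.3311/6 = 0.5552.

0.555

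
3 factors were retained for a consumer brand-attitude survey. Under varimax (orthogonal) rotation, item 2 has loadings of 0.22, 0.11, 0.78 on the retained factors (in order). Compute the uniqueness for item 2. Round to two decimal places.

h² = 0.22² + 0.11² + 0.78² = 0.0484 + 0.0121 + 0.6084 = 0.6689
Uniqueness u² = 1 − h² = 1 − 0.6689 = 0.3311

0.33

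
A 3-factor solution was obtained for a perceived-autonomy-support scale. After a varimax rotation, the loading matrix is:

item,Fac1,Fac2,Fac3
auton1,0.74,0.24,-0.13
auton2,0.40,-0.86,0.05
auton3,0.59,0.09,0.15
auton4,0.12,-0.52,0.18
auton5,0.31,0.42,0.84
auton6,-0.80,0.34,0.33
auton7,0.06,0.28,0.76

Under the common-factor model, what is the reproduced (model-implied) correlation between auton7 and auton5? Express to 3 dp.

r̂ = Σ λ_i·λ_j across factors = (0.06)(0.31) + (0.28)(0.42) + (0.76)(0.84)
  = +0.0186 +0.1176 +0.6384 = 0.7746

0.775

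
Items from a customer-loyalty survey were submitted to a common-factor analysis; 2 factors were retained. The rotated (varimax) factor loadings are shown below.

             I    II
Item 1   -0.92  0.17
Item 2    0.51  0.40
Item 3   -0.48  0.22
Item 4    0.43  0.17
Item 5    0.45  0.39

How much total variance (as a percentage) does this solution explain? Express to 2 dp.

42.85%

SS loadings by factor: 1.7243, 0.4183; total = 2.1426.
Total variance with 5 standardized items is 5, so the solution explains 2.1426/5 = 0.4285 = 42.85%.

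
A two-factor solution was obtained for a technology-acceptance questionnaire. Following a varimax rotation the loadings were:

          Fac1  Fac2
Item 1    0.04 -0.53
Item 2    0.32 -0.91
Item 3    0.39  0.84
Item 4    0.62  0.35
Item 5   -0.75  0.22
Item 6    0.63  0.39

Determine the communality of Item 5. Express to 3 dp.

0.611

h² = (-0.75)² + 0.22² = 0.5625 + 0.0484 = 0.6109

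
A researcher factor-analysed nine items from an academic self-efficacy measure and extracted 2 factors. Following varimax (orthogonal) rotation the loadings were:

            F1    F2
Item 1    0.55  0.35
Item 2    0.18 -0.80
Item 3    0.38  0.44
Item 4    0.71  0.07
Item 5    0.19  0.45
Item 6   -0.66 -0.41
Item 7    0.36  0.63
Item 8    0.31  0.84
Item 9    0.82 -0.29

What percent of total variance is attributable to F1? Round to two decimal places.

SS loadings for F1 = 0.55² + 0.18² + 0.38² + 0.71² + 0.19² + (-0.66)² + 0.36² + 0.31² + 0.82² = 2.3532
With 9 standardized items, total variance = 9. Proportion = 2.3532/9 = 0.2615 → 26.15%.

26.15%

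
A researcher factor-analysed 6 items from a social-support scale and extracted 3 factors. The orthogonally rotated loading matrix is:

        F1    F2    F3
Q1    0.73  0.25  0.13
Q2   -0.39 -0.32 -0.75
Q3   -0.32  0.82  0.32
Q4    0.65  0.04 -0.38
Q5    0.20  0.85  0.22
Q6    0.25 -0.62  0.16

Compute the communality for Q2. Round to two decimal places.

h² = (-0.39)² + (-0.32)² + (-0.75)² = 0.1521 + 0.1024 + 0.5625 = 0.8170

0.82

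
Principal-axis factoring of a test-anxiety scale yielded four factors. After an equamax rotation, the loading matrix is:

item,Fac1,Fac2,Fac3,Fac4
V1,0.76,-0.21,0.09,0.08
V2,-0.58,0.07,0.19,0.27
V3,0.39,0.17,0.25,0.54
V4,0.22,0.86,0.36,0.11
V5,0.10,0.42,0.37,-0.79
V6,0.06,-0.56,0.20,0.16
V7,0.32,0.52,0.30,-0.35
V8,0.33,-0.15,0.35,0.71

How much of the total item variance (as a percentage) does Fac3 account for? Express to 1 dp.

SS loadings for Fac3 = 0.09² + 0.19² + 0.25² + 0.36² + 0.37² + 0.20² + 0.30² + 0.35² = 0.6257
With 8 standardized items, total variance = 8. Proportion = 0.6257/8 = 0.0782 → 7.82%.

7.8%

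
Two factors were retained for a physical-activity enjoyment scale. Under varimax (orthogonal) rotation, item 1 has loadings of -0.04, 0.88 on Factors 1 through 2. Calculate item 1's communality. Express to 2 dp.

0.78

h² = (-0.04)² + 0.88² = 0.0016 + 0.7744 = 0.7760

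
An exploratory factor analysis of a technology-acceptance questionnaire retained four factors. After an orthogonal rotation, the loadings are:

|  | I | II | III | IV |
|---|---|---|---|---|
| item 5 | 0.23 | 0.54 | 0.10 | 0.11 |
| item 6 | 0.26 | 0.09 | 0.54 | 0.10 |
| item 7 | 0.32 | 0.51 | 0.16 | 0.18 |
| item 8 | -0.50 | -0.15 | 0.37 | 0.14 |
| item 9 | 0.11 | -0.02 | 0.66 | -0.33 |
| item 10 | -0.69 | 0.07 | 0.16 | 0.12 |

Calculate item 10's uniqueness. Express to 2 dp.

0.48

h² = (-0.69)² + 0.07² + 0.16² + 0.12² = 0.4761 + 0.0049 + 0.0256 + 0.0144 = 0.5210
Uniqueness u² = 1 − h² = 1 − 0.5210 = 0.4790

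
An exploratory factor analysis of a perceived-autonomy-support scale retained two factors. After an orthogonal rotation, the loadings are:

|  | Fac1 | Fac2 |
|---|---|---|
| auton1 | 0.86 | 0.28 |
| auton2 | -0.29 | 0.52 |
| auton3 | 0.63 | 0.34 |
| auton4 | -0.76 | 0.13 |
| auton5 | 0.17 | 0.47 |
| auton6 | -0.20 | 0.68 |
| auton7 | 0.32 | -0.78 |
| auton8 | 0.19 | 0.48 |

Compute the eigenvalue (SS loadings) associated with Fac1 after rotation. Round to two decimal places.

2.01

SS loadings for Fac1 = 0.86² + (-0.29)² + 0.63² + (-0.76)² + 0.17² + (-0.20)² + 0.32² + 0.19² = 0.7396 + 0.0841 + 0.3969 + 0.5776 + 0.0289 + 0.0400 + 0.1024 + 0.0361 = 2.0056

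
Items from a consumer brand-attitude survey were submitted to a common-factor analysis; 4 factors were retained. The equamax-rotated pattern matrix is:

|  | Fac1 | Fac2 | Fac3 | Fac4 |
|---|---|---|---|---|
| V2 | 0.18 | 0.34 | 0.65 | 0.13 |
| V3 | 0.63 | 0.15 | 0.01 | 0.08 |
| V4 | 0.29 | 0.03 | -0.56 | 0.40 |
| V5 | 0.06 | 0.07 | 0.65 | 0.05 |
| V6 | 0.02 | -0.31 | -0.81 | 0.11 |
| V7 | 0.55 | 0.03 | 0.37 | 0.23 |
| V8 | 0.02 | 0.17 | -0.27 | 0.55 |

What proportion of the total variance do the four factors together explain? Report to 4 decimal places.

Communalities: 0.5874, 0.4259, 0.5586, 0.4335, 0.7647, 0.4932, 0.4047; Σh² = 3.6680.
Total variance with 7 standardized items is 7, so the solution explains 3.6680/7 = 0.5240.

0.5240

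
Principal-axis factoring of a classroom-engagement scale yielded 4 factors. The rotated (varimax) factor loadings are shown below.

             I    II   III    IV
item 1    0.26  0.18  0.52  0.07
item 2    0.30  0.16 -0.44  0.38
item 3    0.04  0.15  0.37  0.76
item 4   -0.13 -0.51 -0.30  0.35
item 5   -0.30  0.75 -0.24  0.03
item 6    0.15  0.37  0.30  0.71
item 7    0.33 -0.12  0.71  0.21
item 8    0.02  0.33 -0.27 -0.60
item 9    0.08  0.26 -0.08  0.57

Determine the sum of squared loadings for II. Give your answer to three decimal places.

SS loadings for II = 0.18² + 0.16² + 0.15² + (-0.51)² + 0.75² + 0.37² + (-0.12)² + 0.33² + 0.26² = 0.0324 + 0.0256 + 0.0225 + 0.2601 + 0.5625 + 0.1369 + 0.0144 + 0.1089 + 0.0676 = 1.2309

1.231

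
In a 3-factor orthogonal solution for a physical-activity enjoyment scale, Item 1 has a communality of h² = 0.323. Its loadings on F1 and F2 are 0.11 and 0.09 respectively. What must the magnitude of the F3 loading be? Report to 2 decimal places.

0.55

Under orthogonal rotation h² = Σλ², so λ_F3² = h² − (0.0202) = 0.323 − 0.0202 = 0.3028.
|λ| = √0.3028 = 0.5503.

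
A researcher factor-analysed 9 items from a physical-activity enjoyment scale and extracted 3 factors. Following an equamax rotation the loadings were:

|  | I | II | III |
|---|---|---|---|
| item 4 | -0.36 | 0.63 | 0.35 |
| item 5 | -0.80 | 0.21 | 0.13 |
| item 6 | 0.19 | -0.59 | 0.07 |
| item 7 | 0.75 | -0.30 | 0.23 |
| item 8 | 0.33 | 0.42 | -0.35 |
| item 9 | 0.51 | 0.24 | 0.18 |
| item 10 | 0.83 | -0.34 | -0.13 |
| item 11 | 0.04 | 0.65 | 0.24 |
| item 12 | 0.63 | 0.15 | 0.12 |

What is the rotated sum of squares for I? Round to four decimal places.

2.8246

SS loadings for I = (-0.36)² + (-0.80)² + 0.19² + 0.75² + 0.33² + 0.51² + 0.83² + 0.04² + 0.63² = 0.1296 + 0.6400 + 0.0361 + 0.5625 + 0.1089 + 0.2601 + 0.6889 + 0.0016 + 0.3969 = 2.8246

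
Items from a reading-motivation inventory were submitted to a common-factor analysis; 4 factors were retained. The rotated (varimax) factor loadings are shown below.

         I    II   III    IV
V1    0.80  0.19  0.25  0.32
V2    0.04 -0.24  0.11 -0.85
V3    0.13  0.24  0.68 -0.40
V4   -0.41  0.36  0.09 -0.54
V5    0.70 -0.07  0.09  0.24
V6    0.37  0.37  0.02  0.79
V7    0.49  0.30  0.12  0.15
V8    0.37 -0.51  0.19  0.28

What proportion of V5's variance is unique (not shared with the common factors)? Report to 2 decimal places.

0.44

h² = 0.70² + (-0.07)² + 0.09² + 0.24² = 0.4900 + 0.0049 + 0.0081 + 0.0576 = 0.5606
Uniqueness u² = 1 − h² = 1 − 0.5606 = 0.4394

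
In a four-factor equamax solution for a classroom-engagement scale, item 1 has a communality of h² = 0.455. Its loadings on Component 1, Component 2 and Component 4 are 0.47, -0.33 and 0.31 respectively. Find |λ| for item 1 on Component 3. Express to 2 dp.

0.17

Under orthogonal rotation h² = Σλ², so λ_Component 3² = h² − (0.4259) = 0.455 − 0.4259 = 0.0291.
|λ| = √0.0291 = 0.1706.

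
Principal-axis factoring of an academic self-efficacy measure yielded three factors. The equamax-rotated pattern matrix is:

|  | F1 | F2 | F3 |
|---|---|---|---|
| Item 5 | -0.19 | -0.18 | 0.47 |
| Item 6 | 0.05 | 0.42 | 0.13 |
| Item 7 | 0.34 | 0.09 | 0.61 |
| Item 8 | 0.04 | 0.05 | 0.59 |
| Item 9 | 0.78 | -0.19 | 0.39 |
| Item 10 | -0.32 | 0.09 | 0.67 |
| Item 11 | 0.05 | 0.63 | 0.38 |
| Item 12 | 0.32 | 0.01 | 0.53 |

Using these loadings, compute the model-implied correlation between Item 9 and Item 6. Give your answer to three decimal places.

r̂ = Σ λ_i·λ_j across factors = (0.78)(0.05) + (-0.19)(0.42) + (0.39)(0.13)
  = +0.0390 -0.0798 +0.0507 = 0.0099

0.010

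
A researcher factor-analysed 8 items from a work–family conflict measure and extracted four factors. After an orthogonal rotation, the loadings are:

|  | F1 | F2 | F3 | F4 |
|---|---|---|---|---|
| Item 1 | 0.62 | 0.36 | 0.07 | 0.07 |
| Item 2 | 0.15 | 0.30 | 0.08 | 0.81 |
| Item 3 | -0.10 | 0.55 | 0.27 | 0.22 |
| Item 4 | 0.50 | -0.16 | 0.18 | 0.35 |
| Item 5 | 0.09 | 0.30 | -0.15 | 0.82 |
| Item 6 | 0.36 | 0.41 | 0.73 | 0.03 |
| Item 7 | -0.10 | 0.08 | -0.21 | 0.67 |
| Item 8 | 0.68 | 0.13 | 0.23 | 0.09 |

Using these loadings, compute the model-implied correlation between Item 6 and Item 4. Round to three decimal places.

0.256

r̂ = Σ λ_i·λ_j across factors = (0.36)(0.50) + (0.41)(-0.16) + (0.73)(0.18) + (0.03)(0.35)
  = +0.1800 -0.0656 +0.1314 +0.0105 = 0.2563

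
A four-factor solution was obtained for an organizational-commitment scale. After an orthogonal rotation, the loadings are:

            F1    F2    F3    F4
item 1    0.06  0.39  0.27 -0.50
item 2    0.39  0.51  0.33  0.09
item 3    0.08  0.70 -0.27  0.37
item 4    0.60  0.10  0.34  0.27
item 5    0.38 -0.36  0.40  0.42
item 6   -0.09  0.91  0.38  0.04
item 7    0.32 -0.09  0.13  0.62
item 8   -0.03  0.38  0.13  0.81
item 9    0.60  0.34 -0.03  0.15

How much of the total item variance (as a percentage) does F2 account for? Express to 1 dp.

23.8%

SS loadings for F2 = 0.39² + 0.51² + 0.70² + 0.10² + (-0.36)² + 0.91² + (-0.09)² + 0.38² + 0.34² = 2.1380
With 9 standardized items, total variance = 9. Proportion = 2.1380/9 = 0.2376 → 23.76%.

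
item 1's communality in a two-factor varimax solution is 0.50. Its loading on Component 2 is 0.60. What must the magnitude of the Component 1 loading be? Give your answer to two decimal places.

0.37

Under orthogonal rotation h² = Σλ², so λ_Component 1² = h² − (0.3600) = 0.50 − 0.3600 = 0.1400.
|λ| = √0.1400 = 0.3742.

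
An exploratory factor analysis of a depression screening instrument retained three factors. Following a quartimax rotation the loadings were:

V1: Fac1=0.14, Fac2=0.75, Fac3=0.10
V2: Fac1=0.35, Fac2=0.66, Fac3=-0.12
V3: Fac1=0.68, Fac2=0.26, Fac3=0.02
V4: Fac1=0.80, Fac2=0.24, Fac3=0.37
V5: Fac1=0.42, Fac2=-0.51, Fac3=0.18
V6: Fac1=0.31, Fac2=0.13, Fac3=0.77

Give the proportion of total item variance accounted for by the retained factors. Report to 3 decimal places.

Communalities: 0.5921, 0.5725, 0.5304, 0.8345, 0.4689, 0.7059; Σh² = 3.7043.
Total variance with 6 standardized items is 6, so the solution explains 3.7043/6 = 0.6174.

0.617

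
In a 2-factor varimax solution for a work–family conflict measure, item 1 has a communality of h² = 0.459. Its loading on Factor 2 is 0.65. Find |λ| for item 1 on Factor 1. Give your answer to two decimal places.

0.19

Under orthogonal rotation h² = Σλ², so λ_Factor 1² = h² − (0.4225) = 0.459 − 0.4225 = 0.0365.
|λ| = √0.0365 = 0.1910.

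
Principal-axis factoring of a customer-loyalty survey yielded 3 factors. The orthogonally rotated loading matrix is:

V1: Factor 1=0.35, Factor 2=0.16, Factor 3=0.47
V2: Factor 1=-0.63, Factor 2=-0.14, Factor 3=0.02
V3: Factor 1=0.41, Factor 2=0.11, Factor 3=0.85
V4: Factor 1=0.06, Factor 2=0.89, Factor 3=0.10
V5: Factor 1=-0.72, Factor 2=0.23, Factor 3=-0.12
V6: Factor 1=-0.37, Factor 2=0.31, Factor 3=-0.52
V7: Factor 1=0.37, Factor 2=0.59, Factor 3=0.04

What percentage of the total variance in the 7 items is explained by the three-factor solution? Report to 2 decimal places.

SS loadings by factor: 1.4833, 1.3465, 1.2402; total = 4.0700.
Total variance with 7 standardized items is 7, so the solution explains 4.0700/7 = 0.5814 = 58.14%.

58.14%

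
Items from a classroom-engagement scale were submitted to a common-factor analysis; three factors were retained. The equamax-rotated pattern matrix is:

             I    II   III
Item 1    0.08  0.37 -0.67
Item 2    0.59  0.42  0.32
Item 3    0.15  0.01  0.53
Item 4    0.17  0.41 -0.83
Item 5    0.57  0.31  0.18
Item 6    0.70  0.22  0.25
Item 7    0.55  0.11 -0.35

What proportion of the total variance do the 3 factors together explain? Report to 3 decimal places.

0.557

Communalities: 0.5922, 0.6269, 0.3035, 0.8859, 0.4534, 0.6009, 0.4371; Σh² = 3.8999.
Total variance with 7 standardized items is 7, so the solution explains 3.8999/7 = 0.5571.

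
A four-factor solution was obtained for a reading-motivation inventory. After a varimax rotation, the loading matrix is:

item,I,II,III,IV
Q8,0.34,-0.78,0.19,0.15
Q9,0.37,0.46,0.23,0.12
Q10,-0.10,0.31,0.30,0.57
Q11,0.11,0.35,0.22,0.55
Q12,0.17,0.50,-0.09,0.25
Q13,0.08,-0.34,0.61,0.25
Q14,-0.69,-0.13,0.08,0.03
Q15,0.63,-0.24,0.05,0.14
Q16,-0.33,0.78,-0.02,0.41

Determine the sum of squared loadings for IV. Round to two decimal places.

0.98

SS loadings for IV = 0.15² + 0.12² + 0.57² + 0.55² + 0.25² + 0.25² + 0.03² + 0.14² + 0.41² = 0.0225 + 0.0144 + 0.3249 + 0.3025 + 0.0625 + 0.0625 + 0.0009 + 0.0196 + 0.1681 = 0.9779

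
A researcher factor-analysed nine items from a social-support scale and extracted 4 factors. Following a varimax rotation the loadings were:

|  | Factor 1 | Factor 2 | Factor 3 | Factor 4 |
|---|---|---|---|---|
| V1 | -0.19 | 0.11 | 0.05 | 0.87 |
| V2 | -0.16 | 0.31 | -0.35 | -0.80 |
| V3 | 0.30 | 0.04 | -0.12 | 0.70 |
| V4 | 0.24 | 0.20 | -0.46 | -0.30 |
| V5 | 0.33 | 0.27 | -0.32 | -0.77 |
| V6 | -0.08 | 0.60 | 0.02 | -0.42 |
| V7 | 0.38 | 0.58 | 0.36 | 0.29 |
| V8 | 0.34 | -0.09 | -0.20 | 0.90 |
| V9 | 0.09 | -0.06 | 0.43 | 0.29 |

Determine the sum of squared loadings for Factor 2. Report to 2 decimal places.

0.93

SS loadings for Factor 2 = 0.11² + 0.31² + 0.04² + 0.20² + 0.27² + 0.60² + 0.58² + (-0.09)² + (-0.06)² = 0.0121 + 0.0961 + 0.0016 + 0.0400 + 0.0729 + 0.3600 + 0.3364 + 0.0081 + 0.0036 = 0.9308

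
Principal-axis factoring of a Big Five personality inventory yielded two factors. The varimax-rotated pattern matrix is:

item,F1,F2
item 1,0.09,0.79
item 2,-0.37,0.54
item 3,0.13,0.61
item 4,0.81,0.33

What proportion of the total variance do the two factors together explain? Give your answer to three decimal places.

0.554

Communalities: 0.6322, 0.4285, 0.3890, 0.7650; Σh² = 2.2147.
Total variance with 4 standardized items is 4, so the solution explains 2.2147/4 = 0.5537.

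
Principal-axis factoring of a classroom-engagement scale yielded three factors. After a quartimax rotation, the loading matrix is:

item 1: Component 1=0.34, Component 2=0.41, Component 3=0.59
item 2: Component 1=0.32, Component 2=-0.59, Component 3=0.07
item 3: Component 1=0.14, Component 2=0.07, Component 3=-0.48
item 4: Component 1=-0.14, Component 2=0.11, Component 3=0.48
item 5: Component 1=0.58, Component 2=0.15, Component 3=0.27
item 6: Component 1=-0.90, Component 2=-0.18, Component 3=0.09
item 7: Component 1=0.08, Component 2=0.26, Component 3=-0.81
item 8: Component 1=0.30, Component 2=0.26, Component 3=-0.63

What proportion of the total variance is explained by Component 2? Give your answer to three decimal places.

SS loadings for Component 2 = 0.41² + (-0.59)² + 0.07² + 0.11² + 0.15² + (-0.18)² + 0.26² + 0.26² = 0.7233
Proportion of variance = 0.7233 / 8 = 0.0904.

0.090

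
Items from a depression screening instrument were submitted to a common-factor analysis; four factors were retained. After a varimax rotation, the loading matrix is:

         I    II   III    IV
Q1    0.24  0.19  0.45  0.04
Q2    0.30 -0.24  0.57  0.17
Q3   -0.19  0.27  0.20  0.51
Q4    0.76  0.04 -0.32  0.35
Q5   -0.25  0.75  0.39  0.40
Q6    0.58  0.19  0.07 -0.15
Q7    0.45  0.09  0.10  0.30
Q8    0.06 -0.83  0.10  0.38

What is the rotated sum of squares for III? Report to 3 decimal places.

0.847

SS loadings for III = 0.45² + 0.57² + 0.20² + (-0.32)² + 0.39² + 0.07² + 0.10² + 0.10² = 0.2025 + 0.3249 + 0.0400 + 0.1024 + 0.1521 + 0.0049 + 0.0100 + 0.0100 = 0.8468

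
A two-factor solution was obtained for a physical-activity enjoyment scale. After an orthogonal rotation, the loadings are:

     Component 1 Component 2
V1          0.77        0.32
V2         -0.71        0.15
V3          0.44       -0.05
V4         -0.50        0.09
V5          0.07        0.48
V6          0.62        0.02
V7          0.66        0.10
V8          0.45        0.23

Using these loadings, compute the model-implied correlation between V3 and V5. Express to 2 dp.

0.01

r̂ = Σ λ_i·λ_j across factors = (0.44)(0.07) + (-0.05)(0.48)
  = +0.0308 -0.0240 = 0.0068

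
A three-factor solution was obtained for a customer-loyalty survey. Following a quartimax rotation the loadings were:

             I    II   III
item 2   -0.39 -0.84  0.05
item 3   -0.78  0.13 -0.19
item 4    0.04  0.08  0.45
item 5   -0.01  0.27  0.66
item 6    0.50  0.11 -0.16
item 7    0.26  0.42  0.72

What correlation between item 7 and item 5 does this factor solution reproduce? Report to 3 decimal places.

r̂ = Σ λ_i·λ_j across factors = (0.26)(-0.01) + (0.42)(0.27) + (0.72)(0.66)
  = -0.0026 +0.1134 +0.4752 = 0.5860

0.586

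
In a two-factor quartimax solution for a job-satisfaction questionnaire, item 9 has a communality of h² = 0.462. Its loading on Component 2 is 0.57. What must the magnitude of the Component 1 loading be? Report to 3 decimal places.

Under orthogonal rotation h² = Σλ², so λ_Component 1² = h² − (0.3249) = 0.462 − 0.3249 = 0.1371.
|λ| = √0.1371 = 0.3703.

0.370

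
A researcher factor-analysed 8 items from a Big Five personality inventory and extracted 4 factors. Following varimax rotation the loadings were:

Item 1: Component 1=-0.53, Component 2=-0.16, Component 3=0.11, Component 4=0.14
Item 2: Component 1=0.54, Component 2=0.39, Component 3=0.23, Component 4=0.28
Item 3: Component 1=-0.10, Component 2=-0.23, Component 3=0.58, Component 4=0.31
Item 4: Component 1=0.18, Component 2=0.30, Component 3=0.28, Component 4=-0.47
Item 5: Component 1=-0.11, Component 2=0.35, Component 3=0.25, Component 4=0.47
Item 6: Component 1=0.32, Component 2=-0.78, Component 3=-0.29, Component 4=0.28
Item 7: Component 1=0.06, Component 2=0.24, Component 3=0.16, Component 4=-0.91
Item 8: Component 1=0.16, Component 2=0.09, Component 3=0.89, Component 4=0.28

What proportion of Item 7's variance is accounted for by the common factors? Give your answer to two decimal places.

h² = 0.06² + 0.24² + 0.16² + (-0.91)² = 0.0036 + 0.0576 + 0.0256 + 0.8281 = 0.9149

0.91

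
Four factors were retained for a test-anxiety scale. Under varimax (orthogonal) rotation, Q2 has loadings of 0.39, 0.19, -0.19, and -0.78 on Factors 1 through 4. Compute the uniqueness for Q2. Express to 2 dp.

h² = 0.39² + 0.19² + (-0.19)² + (-0.78)² = 0.1521 + 0.0361 + 0.0361 + 0.6084 = 0.8327
Uniqueness u² = 1 − h² = 1 − 0.8327 = 0.1673

0.17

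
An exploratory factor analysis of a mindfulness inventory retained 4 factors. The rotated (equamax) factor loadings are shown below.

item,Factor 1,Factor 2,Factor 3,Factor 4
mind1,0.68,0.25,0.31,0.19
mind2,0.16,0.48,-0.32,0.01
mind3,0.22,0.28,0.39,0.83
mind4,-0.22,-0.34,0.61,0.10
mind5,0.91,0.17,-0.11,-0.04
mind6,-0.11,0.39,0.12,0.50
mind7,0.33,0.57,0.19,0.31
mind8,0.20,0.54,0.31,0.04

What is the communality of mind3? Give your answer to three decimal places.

h² = 0.22² + 0.28² + 0.39² + 0.83² = 0.0484 + 0.0784 + 0.1521 + 0.6889 = 0.9678

0.968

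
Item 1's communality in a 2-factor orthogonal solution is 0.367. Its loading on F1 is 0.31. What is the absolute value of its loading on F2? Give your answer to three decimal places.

Under orthogonal rotation h² = Σλ², so λ_F2² = h² − (0.0961) = 0.367 − 0.0961 = 0.2709.
|λ| = √0.2709 = 0.5205.

0.520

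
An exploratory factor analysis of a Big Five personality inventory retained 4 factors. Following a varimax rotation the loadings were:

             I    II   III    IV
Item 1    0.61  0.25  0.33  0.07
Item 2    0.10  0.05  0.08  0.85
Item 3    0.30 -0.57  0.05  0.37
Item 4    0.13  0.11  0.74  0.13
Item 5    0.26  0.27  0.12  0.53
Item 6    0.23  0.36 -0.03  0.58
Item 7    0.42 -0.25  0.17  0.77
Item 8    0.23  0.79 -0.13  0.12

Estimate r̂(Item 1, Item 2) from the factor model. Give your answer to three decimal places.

r̂ = Σ λ_i·λ_j across factors = (0.61)(0.10) + (0.25)(0.05) + (0.33)(0.08) + (0.07)(0.85)
  = +0.0610 +0.0125 +0.0264 +0.0595 = 0.1594

0.159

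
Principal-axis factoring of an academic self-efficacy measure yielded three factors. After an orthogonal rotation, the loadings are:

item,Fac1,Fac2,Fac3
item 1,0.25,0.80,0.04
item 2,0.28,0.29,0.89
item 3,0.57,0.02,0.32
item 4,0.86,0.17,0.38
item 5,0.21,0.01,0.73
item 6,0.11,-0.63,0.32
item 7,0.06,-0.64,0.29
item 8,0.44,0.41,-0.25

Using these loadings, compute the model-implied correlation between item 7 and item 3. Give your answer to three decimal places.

0.114

r̂ = Σ λ_i·λ_j across factors = (0.06)(0.57) + (-0.64)(0.02) + (0.29)(0.32)
  = +0.0342 -0.0128 +0.0928 = 0.1142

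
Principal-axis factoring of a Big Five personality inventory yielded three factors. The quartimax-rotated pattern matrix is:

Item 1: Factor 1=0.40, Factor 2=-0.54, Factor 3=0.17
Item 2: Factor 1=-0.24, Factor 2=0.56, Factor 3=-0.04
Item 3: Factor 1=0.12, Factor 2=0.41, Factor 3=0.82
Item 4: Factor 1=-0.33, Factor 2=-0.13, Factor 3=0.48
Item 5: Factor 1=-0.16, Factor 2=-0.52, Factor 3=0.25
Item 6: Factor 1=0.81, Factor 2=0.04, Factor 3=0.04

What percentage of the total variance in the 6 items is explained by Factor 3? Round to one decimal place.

16.6%

SS loadings for Factor 3 = 0.17² + (-0.04)² + 0.82² + 0.48² + 0.25² + 0.04² = 0.9974
With 6 standardized items, total variance = 6. Proportion = 0.9974/6 = 0.1662 → 16.62%.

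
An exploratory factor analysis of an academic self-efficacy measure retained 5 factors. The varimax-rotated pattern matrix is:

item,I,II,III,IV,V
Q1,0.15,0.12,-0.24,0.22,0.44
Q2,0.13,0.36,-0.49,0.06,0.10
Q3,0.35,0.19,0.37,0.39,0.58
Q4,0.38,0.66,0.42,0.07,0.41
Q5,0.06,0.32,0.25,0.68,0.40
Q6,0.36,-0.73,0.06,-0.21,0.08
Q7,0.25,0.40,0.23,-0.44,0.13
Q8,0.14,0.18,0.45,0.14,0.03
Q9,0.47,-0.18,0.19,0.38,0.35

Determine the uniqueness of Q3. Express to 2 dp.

h² = 0.35² + 0.19² + 0.37² + 0.39² + 0.58² = 0.1225 + 0.0361 + 0.1369 + 0.1521 + 0.3364 = 0.7840
Uniqueness u² = 1 − h² = 1 − 0.7840 = 0.2160

0.22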